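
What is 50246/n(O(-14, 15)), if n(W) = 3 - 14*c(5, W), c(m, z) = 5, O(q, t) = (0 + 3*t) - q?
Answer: -50246/67 ≈ -749.94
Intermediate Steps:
O(q, t) = -q + 3*t (O(q, t) = 3*t - q = -q + 3*t)
n(W) = -67 (n(W) = 3 - 14*5 = 3 - 70 = -67)
50246/n(O(-14, 15)) = 50246/(-67) = 50246*(-1/67) = -50246/67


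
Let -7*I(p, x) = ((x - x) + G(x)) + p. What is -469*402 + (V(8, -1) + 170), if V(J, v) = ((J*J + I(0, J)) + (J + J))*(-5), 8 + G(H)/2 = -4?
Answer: -1321496/7 ≈ -1.8879e+5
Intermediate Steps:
G(H) = -24 (G(H) = -16 + 2*(-4) = -16 - 8 = -24)
I(p, x) = 24/7 - p/7 (I(p, x) = -(((x - x) - 24) + p)/7 = -((0 - 24) + p)/7 = -(-24 + p)/7 = 24/7 - p/7)
V(J, v) = -120/7 - 10*J - 5*J**2 (V(J, v) = ((J*J + (24/7 - 1/7*0)) + (J + J))*(-5) = ((J**2 + (24/7 + 0)) + 2*J)*(-5) = ((J**2 + 24/7) + 2*J)*(-5) = ((24/7 + J**2) + 2*J)*(-5) = (24/7 + J**2 + 2*J)*(-5) = -120/7 - 10*J - 5*J**2)
-469*402 + (V(8, -1) + 170) = -469*402 + ((-120/7 - 10*8 - 5*8**2) + 170) = -188538 + ((-120/7 - 80 - 5*64) + 170) = -188538 + ((-120/7 - 80 - 320) + 170) = -188538 + (-2920/7 + 170) = -188538 - 1730/7 = -1321496/7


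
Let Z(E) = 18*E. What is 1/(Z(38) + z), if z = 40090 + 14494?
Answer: 1/55268 ≈ 1.8094e-5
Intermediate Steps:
z = 54584
1/(Z(38) + z) = 1/(18*38 + 54584) = 1/(684 + 54584) = 1/55268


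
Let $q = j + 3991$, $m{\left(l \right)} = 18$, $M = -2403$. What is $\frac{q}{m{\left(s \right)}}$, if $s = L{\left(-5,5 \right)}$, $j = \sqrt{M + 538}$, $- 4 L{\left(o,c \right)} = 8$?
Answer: $\frac{3991}{18} + \frac{i \sqrt{1865}}{18} \approx 221.72 + 2.3992 i$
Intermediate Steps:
$L{\left(o,c \right)} = -2$ ($L{\left(o,c \right)} = \left(- \frac{1}{4}\right) 8 = -2$)
$j = i \sqrt{1865}$ ($j = \sqrt{-2403 + 538} = \sqrt{-1865} = i \sqrt{1865} \approx 43.186 i$)
$s = -2$
$q = 3991 + i \sqrt{1865}$ ($q = i \sqrt{1865} + 3991 = 3991 + i \sqrt{1865} \approx 3991.0 + 43.186 i$)
$\frac{q}{m{\left(s \right)}} = \frac{3991 + i \sqrt{1865}}{18} = \left(3991 + i \sqrt{1865}\right) \frac{1}{18} = \frac{3991}{18} + \frac{i \sqrt{1865}}{18}$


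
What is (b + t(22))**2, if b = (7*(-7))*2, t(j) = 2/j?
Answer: 1159929/121 ≈ 9586.2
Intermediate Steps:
b = -98 (b = -49*2 = -98)
(b + t(22))**2 = (-98 + 2/22)**2 = (-98 + 2*(1/22))**2 = (-98 + 1/11)**2 = (-1077/11)**2 = 1159929/121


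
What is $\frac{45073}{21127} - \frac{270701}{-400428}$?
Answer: $\frac{23767591271}{8459842356} \approx 2.8095$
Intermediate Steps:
$\frac{45073}{21127} - \frac{270701}{-400428} = 45073 \cdot \frac{1}{21127} - - \frac{270701}{400428} = \frac{45073}{21127} + \frac{270701}{400428} = \frac{23767591271}{8459842356}$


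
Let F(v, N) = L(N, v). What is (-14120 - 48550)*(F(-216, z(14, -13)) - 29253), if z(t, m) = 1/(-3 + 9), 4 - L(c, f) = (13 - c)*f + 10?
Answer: 1659940290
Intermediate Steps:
L(c, f) = -6 - f*(13 - c) (L(c, f) = 4 - ((13 - c)*f + 10) = 4 - (f*(13 - c) + 10) = 4 - (10 + f*(13 - c)) = 4 + (-10 - f*(13 - c)) = -6 - f*(13 - c))
z(t, m) = 1/6
F(v, N) = -6 - 13*v + N*v
(-14120 - 48550)*(F(-216, z(14, -13)) - 29253) = (-14120 - 48550)*((-6 - 13*(-216) + (1/6)*(-216)) - 29253) = -62670*((-6 + 2808 - 36) - 29253) = -62670*(2766 - 29253) = -62670*(-26487) = 1659940290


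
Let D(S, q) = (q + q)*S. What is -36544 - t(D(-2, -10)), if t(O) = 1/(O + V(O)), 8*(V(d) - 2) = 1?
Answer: -12315336/337 ≈ -36544.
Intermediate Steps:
V(d) = 17/8 (V(d) = 2 + (⅛)*1 = 2 + ⅛ = 17/8)
D(S, q) = 2*S*q (D(S, q) = (2*q)*S = 2*S*q)
t(O) = 1/(17/8 + O) (t(O) = 1/(O + 17/8) = 1/(17/8 + O))
-36544 - t(D(-2, -10)) = -36544 - 8/(17 + 8*(2*(-2)*(-10))) = -36544 - 8/(17 + 8*40) = -36544 - 8/(17 + 320) = -36544 - 8/337 = -12315336/337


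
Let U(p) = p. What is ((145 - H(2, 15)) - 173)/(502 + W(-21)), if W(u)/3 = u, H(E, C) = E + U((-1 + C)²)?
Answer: -226/439 ≈ -0.51481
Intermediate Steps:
H(E, C) = E + (-1 + C)²
W(u) = 3*u
((145 - H(2, 15)) - 173)/(502 + W(-21)) = ((145 - (2 + (-1 + 15)²)) - 173)/(502 + 3*(-21)) = ((145 - (2 + 14²)) - 173)/(502 - 63) = ((145 - (2 + 196)) - 173)/439 = ((145 - 1*198) - 173)*(1/439) = ((145 - 198) - 173)*(1/439) = (-53 - 173)*(1/439) = -226*1/439 = -226/439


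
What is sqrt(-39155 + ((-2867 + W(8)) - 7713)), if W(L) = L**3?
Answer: I*sqrt(49223) ≈ 221.86*I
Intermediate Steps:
sqrt(-39155 + ((-2867 + W(8)) - 7713)) = sqrt(-39155 + ((-2867 + 8**3) - 7713)) = sqrt(-39155 + ((-2867 + 512) - 7713)) = sqrt(-39155 + (-2355 - 7713)) = sqrt(-39155 - 10068) = sqrt(-49223) = I*sqrt(49223)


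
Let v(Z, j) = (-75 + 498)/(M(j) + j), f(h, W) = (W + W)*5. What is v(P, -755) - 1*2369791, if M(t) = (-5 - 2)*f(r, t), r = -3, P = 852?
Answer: -41151420574/17365 ≈ -2.3698e+6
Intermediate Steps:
f(h, W) = 10*W (f(h, W) = (2*W)*5 = 10*W)
M(t) = -70*t (M(t) = (-5 - 2)*(10*t) = -70*t)
v(Z, j) = -141/(23*j) (v(Z, j) = (-75 + 498)/(-70*j + j) = 423/((-69*j)) = 423*(-1/(69*j)) = -141/(23*j))
v(P, -755) - 1*2369791 = -141/23/(-755) - 1*2369791 = -141/23*(-1/755) - 2369791 = 141/17365 - 2369791 = -41151420574/17365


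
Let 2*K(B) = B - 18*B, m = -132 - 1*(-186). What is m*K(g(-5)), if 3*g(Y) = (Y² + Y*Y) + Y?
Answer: -6885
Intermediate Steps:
m = 54 (m = -132 + 186 = 54)
g(Y) = Y/3 + 2*Y²/3 (g(Y) = ((Y² + Y*Y) + Y)/3 = ((Y² + Y²) + Y)/3 = (2*Y² + Y)/3 = (Y + 2*Y²)/3 = Y/3 + 2*Y²/3)
K(B) = -17*B/2 (K(B) = (B - 18*B)/2 = (-17*B)/2 = -17*B/2)
m*K(g(-5)) = 54*(-17*(-5)*(1 + 2*(-5))/6) = 54*(-17*(-5)*(1 - 10)/6) = 54*(-17*(-5)*(-9)/6) = 54*(-17/2*15) = 54*(-255/2) = -6885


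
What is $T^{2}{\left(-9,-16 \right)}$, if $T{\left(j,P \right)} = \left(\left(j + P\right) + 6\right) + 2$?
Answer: $289$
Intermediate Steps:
$T{\left(j,P \right)} = 8 + P + j$ ($T{\left(j,P \right)} = \left(\left(P + j\right) + 6\right) + 2 = \left(6 + P + j\right) + 2 = 8 + P + j$)
$T^{2}{\left(-9,-16 \right)} = \left(8 - 16 - 9\right)^{2} = \left(-17\right)^{2} = 289$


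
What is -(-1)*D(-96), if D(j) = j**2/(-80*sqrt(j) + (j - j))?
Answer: 24*I*sqrt(6)/5 ≈ 11.758*I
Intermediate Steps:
D(j) = -j**(3/2)/80 (D(j) = j**2/(-80*sqrt(j) + 0) = j**2/((-80*sqrt(j))) = (-1/(80*sqrt(j)))*j**2 = -j**(3/2)/80)
-(-1)*D(-96) = -(-1)*(-(-24)*I*sqrt(6)/5) = -(-1)*24*I*sqrt(6)/5 = -(-24)*I*sqrt(6)/5 = 24*I*sqrt(6)/5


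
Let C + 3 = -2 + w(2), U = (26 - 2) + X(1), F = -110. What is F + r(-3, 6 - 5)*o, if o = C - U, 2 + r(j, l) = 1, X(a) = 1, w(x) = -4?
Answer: -76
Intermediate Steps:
r(j, l) = -1 (r(j, l) = -2 + 1 = -1)
U = 25 (U = (26 - 2) + 1 = 24 + 1 = 25)
C = -9 (C = -3 + (-2 - 4) = -3 - 6 = -9)
o = -34 (o = -9 - 1*25 = -9 - 25 = -34)
F + r(-3, 6 - 5)*o = -110 - 1*(-34) = -110 + 34 = -76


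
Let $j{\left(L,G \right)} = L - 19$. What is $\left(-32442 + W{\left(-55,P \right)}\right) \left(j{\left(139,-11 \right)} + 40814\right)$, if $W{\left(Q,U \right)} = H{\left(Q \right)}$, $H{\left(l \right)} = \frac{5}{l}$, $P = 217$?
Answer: $- \frac{14607830042}{11} \approx -1.328 \cdot 10^{9}$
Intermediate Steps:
$j{\left(L,G \right)} = -19 + L$ ($j{\left(L,G \right)} = L - 19 = -19 + L$)
$W{\left(Q,U \right)} = \frac{5}{Q}$
$\left(-32442 + W{\left(-55,P \right)}\right) \left(j{\left(139,-11 \right)} + 40814\right) = \left(-32442 + \frac{5}{-55}\right) \left(\left(-19 + 139\right) + 40814\right) = \left(-32442 + 5 \left(- \frac{1}{55}\right)\right) \left(120 + 40814\right) = \left(-32442 - \frac{1}{11}\right) 40934 = \left(- \frac{356863}{11}\right) 40934 = - \frac{14607830042}{11}$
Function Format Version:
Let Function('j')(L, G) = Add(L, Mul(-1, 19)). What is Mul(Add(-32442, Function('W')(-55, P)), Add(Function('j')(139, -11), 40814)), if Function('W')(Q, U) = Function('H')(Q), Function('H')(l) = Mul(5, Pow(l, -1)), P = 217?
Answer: Rational(-14607830042, 11) ≈ -1.3280e+9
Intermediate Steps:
Function('j')(L, G) = Add(-19, L) (Function('j')(L, G) = Add(L, -19) = Add(-19, L))
Function('W')(Q, U) = Mul(5, Pow(Q, -1))
Mul(Add(-32442, Function('W')(-55, P)), Add(Function('j')(139, -11), 40814)) = Mul(Add(-32442, Mul(5, Pow(-55, -1))), Add(Add(-19, 139), 40814)) = Mul(Add(-32442, Mul(5, Rational(-1, 55))), Add(120, 40814)) = Mul(Add(-32442, Rational(-1, 11)), 40934) = Mul(Rational(-356863, 11), 40934) = Rational(-14607830042, 11)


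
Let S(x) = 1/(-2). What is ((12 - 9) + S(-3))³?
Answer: 125/8 ≈ 15.625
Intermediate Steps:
S(x) = -½
((12 - 9) + S(-3))³ = ((12 - 9) - ½)³ = (3 - ½)³ = (5/2)³ = 125/8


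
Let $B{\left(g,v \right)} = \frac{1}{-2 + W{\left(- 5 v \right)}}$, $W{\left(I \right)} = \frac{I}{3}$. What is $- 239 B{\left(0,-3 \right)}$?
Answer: $- \frac{239}{3} \approx -79.667$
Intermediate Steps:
$W{\left(I \right)} = \frac{I}{3}$ ($W{\left(I \right)} = I \frac{1}{3} = \frac{I}{3}$)
$B{\left(g,v \right)} = \frac{1}{-2 - \frac{5 v}{3}}$ ($B{\left(g,v \right)} = \frac{1}{-2 + \frac{\left(-5\right) v}{3}} = \frac{1}{-2 - \frac{5 v}{3}}$)
$- 239 B{\left(0,-3 \right)} = - 239 \frac{3}{-6 - -15} = - 239 \frac{3}{-6 + 15} = - 239 \cdot \frac{3}{9} = - 239 \cdot 3 \cdot \frac{1}{9} = \left(-239\right) \frac{1}{3} = - \frac{239}{3}$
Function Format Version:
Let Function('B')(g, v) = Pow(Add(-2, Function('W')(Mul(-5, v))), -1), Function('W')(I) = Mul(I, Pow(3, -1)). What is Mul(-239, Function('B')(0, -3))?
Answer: Rational(-239, 3) ≈ -79.667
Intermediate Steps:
Function('W')(I) = Mul(Rational(1, 3), I) (Function('W')(I) = Mul(I, Rational(1, 3)) = Mul(Rational(1, 3), I))
Function('B')(g, v) = Pow(Add(-2, Mul(Rational(-5, 3), v)), -1) (Function('B')(g, v) = Pow(Add(-2, Mul(Rational(1, 3), Mul(-5, v))), -1) = Pow(Add(-2, Mul(Rational(-5, 3), v)), -1))
Mul(-239, Function('B')(0, -3)) = Mul(-239, Mul(3, Pow(Add(-6, Mul(-5, -3)), -1))) = Mul(-239, Mul(3, Pow(Add(-6, 15), -1))) = Mul(-239, Mul(3, Pow(9, -1))) = Mul(-239, Mul(3, Rational(1, 9))) = Mul(-239, Rational(1, 3)) = Rational(-239, 3)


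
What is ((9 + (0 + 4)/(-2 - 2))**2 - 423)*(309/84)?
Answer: -36977/28 ≈ -1320.6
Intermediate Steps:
((9 + (0 + 4)/(-2 - 2))**2 - 423)*(309/84) = ((9 + 4/(-4))**2 - 423)*(309*(1/84)) = ((9 + 4*(-1/4))**2 - 423)*(103/28) = ((9 - 1)**2 - 423)*(103/28) = (8**2 - 423)*(103/28) = (64 - 423)*(103/28) = -359*103/28 = -36977/28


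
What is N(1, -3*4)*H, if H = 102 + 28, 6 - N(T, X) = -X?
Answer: -780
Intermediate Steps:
N(T, X) = 6 + X (N(T, X) = 6 - (-1)*X = 6 + X)
H = 130
N(1, -3*4)*H = (6 - 3*4)*130 = (6 - 12)*130 = -6*130 = -780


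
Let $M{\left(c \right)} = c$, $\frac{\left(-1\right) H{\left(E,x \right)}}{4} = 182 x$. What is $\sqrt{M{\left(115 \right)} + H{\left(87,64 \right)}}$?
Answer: $i \sqrt{46477} \approx 215.59 i$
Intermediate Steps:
$H{\left(E,x \right)} = - 728 x$ ($H{\left(E,x \right)} = - 4 \cdot 182 x = - 728 x$)
$\sqrt{M{\left(115 \right)} + H{\left(87,64 \right)}} = \sqrt{115 - 46592} = \sqrt{-46477} = i \sqrt{46477}$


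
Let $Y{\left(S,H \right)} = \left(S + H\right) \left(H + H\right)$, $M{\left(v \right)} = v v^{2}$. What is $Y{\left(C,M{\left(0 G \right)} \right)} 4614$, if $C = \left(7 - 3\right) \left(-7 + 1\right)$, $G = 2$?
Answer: $0$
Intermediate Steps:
$M{\left(v \right)} = v^{3}$
$C = -24$ ($C = 4 \left(-6\right) = -24$)
$Y{\left(S,H \right)} = 2 H \left(H + S\right)$ ($Y{\left(S,H \right)} = \left(H + S\right) 2 H = 2 H \left(H + S\right)$)
$Y{\left(C,M{\left(0 G \right)} \right)} 4614 = 2 \left(0 \cdot 2\right)^{3} \left(\left(0 \cdot 2\right)^{3} - 24\right) 4614 = 2 \cdot 0^{3} \left(0^{3} - 24\right) 4614 = 2 \cdot 0 \left(0 - 24\right) 4614 = 2 \cdot 0 \left(-24\right) 4614 = 0 \cdot 4614 = 0$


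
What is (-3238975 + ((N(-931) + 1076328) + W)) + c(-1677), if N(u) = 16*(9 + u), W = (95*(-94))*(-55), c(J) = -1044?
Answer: -1687293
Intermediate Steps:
W = 491150 (W = -8930*(-55) = 491150)
N(u) = 144 + 16*u
(-3238975 + ((N(-931) + 1076328) + W)) + c(-1677) = (-3238975 + (((144 + 16*(-931)) + 1076328) + 491150)) - 1044 = (-3238975 + (((144 - 14896) + 1076328) + 491150)) - 1044 = (-3238975 + ((-14752 + 1076328) + 491150)) - 1044 = (-3238975 + (1061576 + 491150)) - 1044 = (-3238975 + 1552726) - 1044 = -1686249 - 1044 = -1687293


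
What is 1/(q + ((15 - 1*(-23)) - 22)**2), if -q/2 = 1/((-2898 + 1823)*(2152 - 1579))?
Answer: 615975/157689602 ≈ 0.0039063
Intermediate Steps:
q = 2/615975 (q = -2*1/((-2898 + 1823)*(2152 - 1579)) = -2/((-1075*573)) = -2/(-615975) = -2*(-1/615975) = 2/615975 ≈ 3.2469e-6)
1/(q + ((15 - 1*(-23)) - 22)**2) = 1/(2/615975 + ((15 - 1*(-23)) - 22)**2) = 1/(2/615975 + ((15 + 23) - 22)**2) = 1/(2/615975 + (38 - 22)**2) = 1/(2/615975 + 16**2) = 1/(2/615975 + 256) = 1/(157689602/615975) = 615975/157689602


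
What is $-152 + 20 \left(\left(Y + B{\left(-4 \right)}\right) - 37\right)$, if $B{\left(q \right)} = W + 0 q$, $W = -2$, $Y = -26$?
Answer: $-1452$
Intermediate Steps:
$B{\left(q \right)} = -2$ ($B{\left(q \right)} = -2 + 0 q = -2 + 0 = -2$)
$-152 + 20 \left(\left(Y + B{\left(-4 \right)}\right) - 37\right) = -152 + 20 \left(\left(-26 - 2\right) - 37\right) = -152 + 20 \left(-28 - 37\right) = -152 + 20 \left(-65\right) = -152 - 1300 = -1452$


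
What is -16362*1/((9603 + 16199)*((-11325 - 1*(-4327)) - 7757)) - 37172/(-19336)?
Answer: 1769001638669/920172468670 ≈ 1.9225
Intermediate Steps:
-16362*1/((9603 + 16199)*((-11325 - 1*(-4327)) - 7757)) - 37172/(-19336) = -16362*1/(25802*((-11325 + 4327) - 7757)) - 37172*(-1/19336) = -16362*1/(25802*(-6998 - 7757)) + 9293/4834 = -16362/((-14755*25802)) + 9293/4834 = -16362/(-380708510) + 9293/4834 = -16362*(-1/380708510) + 9293/4834 = 8181/190354255 + 9293/4834 = 1769001638669/920172468670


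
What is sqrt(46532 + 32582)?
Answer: sqrt(79114) ≈ 281.27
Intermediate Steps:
sqrt(46532 + 32582) = sqrt(79114)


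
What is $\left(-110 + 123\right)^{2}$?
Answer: $169$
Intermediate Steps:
$\left(-110 + 123\right)^{2} = 13^{2} = 169$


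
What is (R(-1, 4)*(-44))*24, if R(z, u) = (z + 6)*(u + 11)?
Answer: -79200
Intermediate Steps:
R(z, u) = (6 + z)*(11 + u)
(R(-1, 4)*(-44))*24 = ((66 + 6*4 + 11*(-1) + 4*(-1))*(-44))*24 = ((66 + 24 - 11 - 4)*(-44))*24 = (75*(-44))*24 = -3300*24 = -79200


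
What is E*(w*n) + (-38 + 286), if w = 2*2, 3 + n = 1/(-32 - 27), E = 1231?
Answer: -861840/59 ≈ -14607.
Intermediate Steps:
n = -178/59 (n = -3 + 1/(-32 - 27) = -3 + 1/(-59) = -3 - 1/59 = -178/59 ≈ -3.0169)
w = 4
E*(w*n) + (-38 + 286) = 1231*(4*(-178/59)) + (-38 + 286) = 1231*(-712/59) + 248 = -876472/59 + 248 = -861840/59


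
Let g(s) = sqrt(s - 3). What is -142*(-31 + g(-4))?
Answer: 4402 - 142*I*sqrt(7) ≈ 4402.0 - 375.7*I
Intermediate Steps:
g(s) = sqrt(-3 + s)
-142*(-31 + g(-4)) = -142*(-31 + sqrt(-3 - 4)) = -142*(-31 + sqrt(-7)) = -142*(-31 + I*sqrt(7)) = 4402 - 142*I*sqrt(7)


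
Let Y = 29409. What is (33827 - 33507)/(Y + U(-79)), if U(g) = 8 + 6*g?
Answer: 320/28943 ≈ 0.011056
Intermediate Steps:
(33827 - 33507)/(Y + U(-79)) = (33827 - 33507)/(29409 + (8 + 6*(-79))) = 320/(29409 + (8 - 474)) = 320/(29409 - 466) = 320/28943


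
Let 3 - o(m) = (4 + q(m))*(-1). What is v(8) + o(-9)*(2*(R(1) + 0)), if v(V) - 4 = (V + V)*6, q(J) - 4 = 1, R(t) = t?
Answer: 124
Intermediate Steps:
q(J) = 5 (q(J) = 4 + 1 = 5)
o(m) = 12 (o(m) = 3 - (4 + 5)*(-1) = 3 - 9*(-1) = 3 - 1*(-9) = 3 + 9 = 12)
v(V) = 4 + 12*V (v(V) = 4 + (V + V)*6 = 4 + (2*V)*6 = 4 + 12*V)
v(8) + o(-9)*(2*(R(1) + 0)) = (4 + 12*8) + 12*(2*(1 + 0)) = (4 + 96) + 12*(2*1) = 100 + 12*2 = 100 + 24 = 124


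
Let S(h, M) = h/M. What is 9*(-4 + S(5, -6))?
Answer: -87/2 ≈ -43.500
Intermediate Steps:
9*(-4 + S(5, -6)) = 9*(-4 + 5/(-6)) = 9*(-4 + 5*(-⅙)) = 9*(-4 - ⅚) = 9*(-29/6) = -87/2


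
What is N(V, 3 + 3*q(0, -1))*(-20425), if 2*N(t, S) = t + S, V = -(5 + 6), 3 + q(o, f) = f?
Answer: 204250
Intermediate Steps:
q(o, f) = -3 + f
V = -11 (V = -1*11 = -11)
N(t, S) = S/2 + t/2 (N(t, S) = (t + S)/2 = (S + t)/2 = S/2 + t/2)
N(V, 3 + 3*q(0, -1))*(-20425) = ((3 + 3*(-3 - 1))/2 + (1/2)*(-11))*(-20425) = ((3 + 3*(-4))/2 - 11/2)*(-20425) = ((3 - 12)/2 - 11/2)*(-20425) = ((1/2)*(-9) - 11/2)*(-20425) = (-9/2 - 11/2)*(-20425) = -10*(-20425) = 204250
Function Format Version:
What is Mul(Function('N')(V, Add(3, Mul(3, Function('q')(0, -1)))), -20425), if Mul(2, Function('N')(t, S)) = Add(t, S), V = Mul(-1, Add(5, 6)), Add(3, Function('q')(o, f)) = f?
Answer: 204250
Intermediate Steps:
Function('q')(o, f) = Add(-3, f)
V = -11 (V = Mul(-1, 11) = -11)
Function('N')(t, S) = Add(Mul(Rational(1, 2), S), Mul(Rational(1, 2), t)) (Function('N')(t, S) = Mul(Rational(1, 2), Add(t, S)) = Mul(Rational(1, 2), Add(S, t)) = Add(Mul(Rational(1, 2), S), Mul(Rational(1, 2), t)))
Mul(Function('N')(V, Add(3, Mul(3, Function('q')(0, -1)))), -20425) = Mul(Add(Mul(Rational(1, 2), Add(3, Mul(3, Add(-3, -1)))), Mul(Rational(1, 2), -11)), -20425) = Mul(Add(Mul(Rational(1, 2), Add(3, Mul(3, -4))), Rational(-11, 2)), -20425) = Mul(Add(Mul(Rational(1, 2), Add(3, -12)), Rational(-11, 2)), -20425) = Mul(Add(Mul(Rational(1, 2), -9), Rational(-11, 2)), -20425) = Mul(Add(Rational(-9, 2), Rational(-11, 2)), -20425) = Mul(-10, -20425) = 204250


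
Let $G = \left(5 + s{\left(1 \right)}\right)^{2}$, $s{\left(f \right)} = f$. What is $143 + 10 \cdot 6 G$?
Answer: $2303$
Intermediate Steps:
$G = 36$ ($G = \left(5 + 1\right)^{2} = 6^{2} = 36$)
$143 + 10 \cdot 6 G = 143 + 10 \cdot 6 \cdot 36 = 143 + 60 \cdot 36 = 143 + 2160 = 2303$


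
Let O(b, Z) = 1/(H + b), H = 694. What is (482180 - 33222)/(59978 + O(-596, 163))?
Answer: 43997884/5877845 ≈ 7.4854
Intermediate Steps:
O(b, Z) = 1/(694 + b)
(482180 - 33222)/(59978 + O(-596, 163)) = (482180 - 33222)/(59978 + 1/(694 - 596)) = 448958/(59978 + 1/98) = 448958/(5877845/98) = 448958*(98/5877845) = 43997884/5877845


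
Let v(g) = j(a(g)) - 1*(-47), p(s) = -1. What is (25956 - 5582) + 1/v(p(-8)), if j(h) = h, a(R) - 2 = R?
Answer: 977953/48 ≈ 20374.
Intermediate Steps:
a(R) = 2 + R
v(g) = 49 + g (v(g) = (2 + g) - 1*(-47) = (2 + g) + 47 = 49 + g)
(25956 - 5582) + 1/v(p(-8)) = (25956 - 5582) + 1/(49 - 1) = 20374 + 1/48 = 977953/48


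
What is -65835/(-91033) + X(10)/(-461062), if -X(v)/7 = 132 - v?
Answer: 2173697068/2997989789 ≈ 0.72505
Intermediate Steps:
X(v) = -924 + 7*v (X(v) = -7*(132 - v) = -924 + 7*v)
-65835/(-91033) + X(10)/(-461062) = -65835/(-91033) + (-924 + 7*10)/(-461062) = -65835*(-1/91033) + (-924 + 70)*(-1/461062) = 65835/91033 - 854*(-1/461062) = 65835/91033 + 61/32933 = 2173697068/2997989789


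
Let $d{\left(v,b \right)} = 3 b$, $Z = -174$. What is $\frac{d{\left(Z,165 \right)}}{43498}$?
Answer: $\frac{495}{43498} \approx 0.01138$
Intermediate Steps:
$\frac{d{\left(Z,165 \right)}}{43498} = \frac{3 \cdot 165}{43498} = 495 \cdot \frac{1}{43498} = \frac{495}{43498}$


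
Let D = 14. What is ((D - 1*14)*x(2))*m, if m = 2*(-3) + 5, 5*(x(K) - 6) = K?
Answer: 0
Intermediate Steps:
x(K) = 6 + K/5
m = -1 (m = -6 + 5 = -1)
((D - 1*14)*x(2))*m = ((14 - 1*14)*(6 + (⅕)*2))*(-1) = ((14 - 14)*(6 + ⅖))*(-1) = (0*(32/5))*(-1) = 0*(-1) = 0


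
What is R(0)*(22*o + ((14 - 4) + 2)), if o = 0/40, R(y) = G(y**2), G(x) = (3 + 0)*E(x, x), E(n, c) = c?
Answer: 0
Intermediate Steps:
G(x) = 3*x (G(x) = (3 + 0)*x = 3*x)
R(y) = 3*y**2
o = 0 (o = 0*(1/40) = 0)
R(0)*(22*o + ((14 - 4) + 2)) = (3*0**2)*(22*0 + ((14 - 4) + 2)) = (3*0)*(0 + (10 + 2)) = 0*(0 + 12) = 0*12 = 0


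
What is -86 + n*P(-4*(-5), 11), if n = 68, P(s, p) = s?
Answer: 1274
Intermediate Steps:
-86 + n*P(-4*(-5), 11) = -86 + 68*(-4*(-5)) = -86 + 68*20 = -86 + 1360 = 1274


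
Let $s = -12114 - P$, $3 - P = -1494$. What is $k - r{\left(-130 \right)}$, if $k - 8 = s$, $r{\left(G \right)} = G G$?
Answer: $-30503$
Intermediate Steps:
$P = 1497$ ($P = 3 - -1494 = 3 + 1494 = 1497$)
$r{\left(G \right)} = G^{2}$
$s = -13611$ ($s = -12114 - 1497 = -13611$)
$k = -13603$ ($k = 8 - 13611 = -13603$)
$k - r{\left(-130 \right)} = -13603 - \left(-130\right)^{2} = -13603 - 16900 = -30503$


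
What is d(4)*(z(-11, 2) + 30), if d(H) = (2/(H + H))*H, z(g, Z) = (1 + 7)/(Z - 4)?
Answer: 26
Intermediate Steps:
z(g, Z) = 8/(-4 + Z)
d(H) = 1 (d(H) = (2/((2*H)))*H = (2*(1/(2*H)))*H = H/H = 1)
d(4)*(z(-11, 2) + 30) = 1*(8/(-4 + 2) + 30) = 1*(8/(-2) + 30) = 1*(8*(-½) + 30) = 1*(-4 + 30) = 1*26 = 26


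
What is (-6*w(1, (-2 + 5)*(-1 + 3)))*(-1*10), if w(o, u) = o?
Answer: 60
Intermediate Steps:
(-6*w(1, (-2 + 5)*(-1 + 3)))*(-1*10) = (-6*1)*(-1*10) = -6*(-10) = 60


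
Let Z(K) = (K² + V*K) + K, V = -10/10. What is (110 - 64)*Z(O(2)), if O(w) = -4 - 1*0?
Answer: 736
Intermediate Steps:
V = -1 (V = -10*⅒ = -1)
O(w) = -4 (O(w) = -4 + 0 = -4)
Z(K) = K² (Z(K) = (K² - K) + K = K²)
(110 - 64)*Z(O(2)) = (110 - 64)*(-4)² = 46*16 = 736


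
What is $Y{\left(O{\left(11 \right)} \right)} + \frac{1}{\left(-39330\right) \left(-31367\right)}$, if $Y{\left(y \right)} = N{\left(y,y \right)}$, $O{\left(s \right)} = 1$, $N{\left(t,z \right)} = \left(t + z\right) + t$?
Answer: $\frac{3700992331}{1233664110} \approx 3.0$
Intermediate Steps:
$N{\left(t,z \right)} = z + 2 t$
$Y{\left(y \right)} = 3 y$ ($Y{\left(y \right)} = y + 2 y = 3 y$)
$Y{\left(O{\left(11 \right)} \right)} + \frac{1}{\left(-39330\right) \left(-31367\right)} = 3 \cdot 1 + \frac{1}{\left(-39330\right) \left(-31367\right)} = 3 - - \frac{1}{1233664110} = 3 + \frac{1}{1233664110} = \frac{3700992331}{1233664110}$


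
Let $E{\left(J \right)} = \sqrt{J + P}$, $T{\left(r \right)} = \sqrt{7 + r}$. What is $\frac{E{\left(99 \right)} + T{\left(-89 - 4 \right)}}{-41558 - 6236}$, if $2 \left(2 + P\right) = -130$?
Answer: $- \frac{2 \sqrt{2}}{23897} - \frac{i \sqrt{86}}{47794} \approx -0.00011836 - 0.00019403 i$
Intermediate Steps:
$P = -67$ ($P = -2 + \frac{1}{2} \left(-130\right) = -2 - 65 = -67$)
$E{\left(J \right)} = \sqrt{-67 + J}$ ($E{\left(J \right)} = \sqrt{J - 67} = \sqrt{-67 + J}$)
$\frac{E{\left(99 \right)} + T{\left(-89 - 4 \right)}}{-41558 - 6236} = \frac{\sqrt{-67 + 99} + \sqrt{7 - 93}}{-41558 - 6236} = \frac{\sqrt{32} + \sqrt{7 - 93}}{-47794} = \left(4 \sqrt{2} + \sqrt{7 - 93}\right) \left(- \frac{1}{47794}\right) = \left(4 \sqrt{2} + \sqrt{-86}\right) \left(- \frac{1}{47794}\right) = \left(4 \sqrt{2} + i \sqrt{86}\right) \left(- \frac{1}{47794}\right) = - \frac{2 \sqrt{2}}{23897} - \frac{i \sqrt{86}}{47794}$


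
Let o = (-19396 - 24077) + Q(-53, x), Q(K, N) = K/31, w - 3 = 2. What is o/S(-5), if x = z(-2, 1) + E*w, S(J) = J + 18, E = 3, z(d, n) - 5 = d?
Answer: -1347716/403 ≈ -3344.2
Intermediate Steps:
z(d, n) = 5 + d
S(J) = 18 + J
w = 5 (w = 3 + 2 = 5)
x = 18 (x = (5 - 2) + 3*5 = 3 + 15 = 18)
Q(K, N) = K/31 (Q(K, N) = K*(1/31) = K/31)
o = -1347716/31 (o = (-19396 - 24077) + (1/31)*(-53) = -43473 - 53/31 = -1347716/31 ≈ -43475.)
o/S(-5) = -1347716/(31*(18 - 5)) = -1347716/31/13 = -1347716/31*1/13 = -1347716/403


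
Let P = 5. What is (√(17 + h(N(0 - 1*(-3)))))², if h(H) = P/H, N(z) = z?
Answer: 56/3 ≈ 18.667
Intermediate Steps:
h(H) = 5/H
(√(17 + h(N(0 - 1*(-3)))))² = (√(17 + 5/(0 - 1*(-3))))² = (√(17 + 5/(0 + 3)))² = (√(17 + 5/3))² = (√(56/3))² = (2*√42/3)² = 56/3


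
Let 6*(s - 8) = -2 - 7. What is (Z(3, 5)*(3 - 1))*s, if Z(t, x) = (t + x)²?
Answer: 832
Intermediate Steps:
s = 13/2 (s = 8 + (-2 - 7)/6 = 8 + (⅙)*(-9) = 8 - 3/2 = 13/2 ≈ 6.5000)
(Z(3, 5)*(3 - 1))*s = ((3 + 5)²*(3 - 1))*(13/2) = (8²*2)*(13/2) = (64*2)*(13/2) = 128*(13/2) = 832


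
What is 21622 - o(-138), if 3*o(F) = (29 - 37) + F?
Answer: 65012/3 ≈ 21671.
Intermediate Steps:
o(F) = -8/3 + F/3 (o(F) = ((29 - 37) + F)/3 = (-8 + F)/3 = -8/3 + F/3)
21622 - o(-138) = 21622 - (-8/3 + (⅓)*(-138)) = 21622 - (-8/3 - 46) = 21622 - 1*(-146/3) = 21622 + 146/3 = 65012/3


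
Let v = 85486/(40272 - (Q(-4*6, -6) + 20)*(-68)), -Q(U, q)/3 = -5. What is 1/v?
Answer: 21326/42743 ≈ 0.49894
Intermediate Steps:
Q(U, q) = 15 (Q(U, q) = -3*(-5) = 15)
v = 42743/21326 (v = 85486/(40272 - (15 + 20)*(-68)) = 85486/(40272 - 35*(-68)) = 85486/(40272 - 1*(-2380)) = 85486/(40272 + 2380) = 85486/42652 = 85486*(1/42652) = 42743/21326 ≈ 2.0043)
1/v = 1/(42743/21326) = 21326/42743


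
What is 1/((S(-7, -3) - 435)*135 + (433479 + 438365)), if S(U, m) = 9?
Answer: 1/814334 ≈ 1.2280e-6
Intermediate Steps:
1/((S(-7, -3) - 435)*135 + (433479 + 438365)) = 1/((9 - 435)*135 + (433479 + 438365)) = 1/(-426*135 + 871844) = 1/(-57510 + 871844) = 1/814334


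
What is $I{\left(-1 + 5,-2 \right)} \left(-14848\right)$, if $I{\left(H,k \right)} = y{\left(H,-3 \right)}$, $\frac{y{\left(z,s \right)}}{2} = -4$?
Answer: $118784$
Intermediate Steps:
$y{\left(z,s \right)} = -8$ ($y{\left(z,s \right)} = 2 \left(-4\right) = -8$)
$I{\left(H,k \right)} = -8$
$I{\left(-1 + 5,-2 \right)} \left(-14848\right) = \left(-8\right) \left(-14848\right) = 118784$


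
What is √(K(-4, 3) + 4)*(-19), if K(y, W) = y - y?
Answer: -38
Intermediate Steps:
K(y, W) = 0
√(K(-4, 3) + 4)*(-19) = √(0 + 4)*(-19) = √4*(-19) = 2*(-19) = -38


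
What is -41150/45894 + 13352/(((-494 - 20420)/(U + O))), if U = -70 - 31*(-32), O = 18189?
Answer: -2927908973867/239956779 ≈ -12202.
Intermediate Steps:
U = 922 (U = -70 + 992 = 922)
-41150/45894 + 13352/(((-494 - 20420)/(U + O))) = -41150/45894 + 13352/(((-494 - 20420)/(922 + 18189))) = -41150*1/45894 + 13352/((-20914/19111)) = -20575/22947 + 13352/((-20914*1/19111)) = -20575/22947 + 13352/(-20914/19111) = -20575/22947 + 13352*(-19111/20914) = -20575/22947 - 127585036/10457 = -2927908973867/239956779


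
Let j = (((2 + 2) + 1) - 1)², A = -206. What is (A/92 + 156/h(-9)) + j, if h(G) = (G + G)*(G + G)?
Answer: 17689/1242 ≈ 14.242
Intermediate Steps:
h(G) = 4*G² (h(G) = (2*G)*(2*G) = 4*G²)
j = 16 (j = ((4 + 1) - 1)² = (5 - 1)² = 4² = 16)
(A/92 + 156/h(-9)) + j = (-206/92 + 156/((4*(-9)²))) + 16 = (-206*1/92 + 156/((4*81))) + 16 = (-103/46 + 156/324) + 16 = (-103/46 + 156*(1/324)) + 16 = (-103/46 + 13/27) + 16 = -2183/1242 + 16 = 17689/1242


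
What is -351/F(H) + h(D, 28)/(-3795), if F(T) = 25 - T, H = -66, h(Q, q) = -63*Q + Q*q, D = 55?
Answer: -1618/483 ≈ -3.3499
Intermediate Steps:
-351/F(H) + h(D, 28)/(-3795) = -351/(25 - 1*(-66)) + (55*(-63 + 28))/(-3795) = -351/(25 + 66) + (55*(-35))*(-1/3795) = -351/91 - 1925*(-1/3795) = -351*1/91 + 35/69 = -27/7 + 35/69 = -1618/483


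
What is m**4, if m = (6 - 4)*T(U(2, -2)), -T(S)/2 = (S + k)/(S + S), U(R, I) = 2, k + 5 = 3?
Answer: 0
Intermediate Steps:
k = -2 (k = -5 + 3 = -2)
T(S) = -(-2 + S)/S (T(S) = -2*(S - 2)/(S + S) = -2*(-2 + S)/(2*S) = -2*(-2 + S)*1/(2*S) = -(-2 + S)/S)
m = 0 (m = (6 - 4)*((2 - 1*2)/2) = 2*((2 - 2)/2) = 2*((1/2)*0) = 2*0 = 0)
m**4 = 0**4 = 0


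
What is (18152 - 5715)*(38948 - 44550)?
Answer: -69672074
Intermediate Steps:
(18152 - 5715)*(38948 - 44550) = 12437*(-5602) = -69672074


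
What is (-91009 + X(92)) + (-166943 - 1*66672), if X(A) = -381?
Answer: -325005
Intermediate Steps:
(-91009 + X(92)) + (-166943 - 1*66672) = (-91009 - 381) + (-166943 - 1*66672) = -91390 + (-166943 - 66672) = -91390 - 233615 = -325005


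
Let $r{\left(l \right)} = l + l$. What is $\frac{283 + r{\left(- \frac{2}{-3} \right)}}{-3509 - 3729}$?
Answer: $- \frac{853}{21714} \approx -0.039283$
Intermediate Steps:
$r{\left(l \right)} = 2 l$
$\frac{283 + r{\left(- \frac{2}{-3} \right)}}{-3509 - 3729} = \frac{283 + 2 \left(- \frac{2}{-3}\right)}{-3509 - 3729} = \frac{283 + 2 \left(\left(-2\right) \left(- \frac{1}{3}\right)\right)}{-7238} = \left(283 + 2 \cdot \frac{2}{3}\right) \left(- \frac{1}{7238}\right) = \left(283 + \frac{4}{3}\right) \left(- \frac{1}{7238}\right) = \frac{853}{3} \left(- \frac{1}{7238}\right) = - \frac{853}{21714}$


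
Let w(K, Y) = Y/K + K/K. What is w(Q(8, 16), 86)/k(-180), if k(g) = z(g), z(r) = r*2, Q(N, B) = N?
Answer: -47/1440 ≈ -0.032639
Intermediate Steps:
z(r) = 2*r
w(K, Y) = 1 + Y/K (w(K, Y) = Y/K + 1 = 1 + Y/K)
k(g) = 2*g
w(Q(8, 16), 86)/k(-180) = ((8 + 86)/8)/((2*(-180))) = ((1/8)*94)/(-360) = (47/4)*(-1/360) = -47/1440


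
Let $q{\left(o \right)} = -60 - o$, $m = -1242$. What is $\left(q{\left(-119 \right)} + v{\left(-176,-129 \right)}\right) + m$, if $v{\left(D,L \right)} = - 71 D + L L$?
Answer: $27954$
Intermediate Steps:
$v{\left(D,L \right)} = L^{2} - 71 D$ ($v{\left(D,L \right)} = - 71 D + L^{2} = L^{2} - 71 D$)
$\left(q{\left(-119 \right)} + v{\left(-176,-129 \right)}\right) + m = \left(\left(-60 - -119\right) + \left(\left(-129\right)^{2} - -12496\right)\right) - 1242 = \left(\left(-60 + 119\right) + \left(16641 + 12496\right)\right) - 1242 = \left(59 + 29137\right) - 1242 = 29196 - 1242 = 27954$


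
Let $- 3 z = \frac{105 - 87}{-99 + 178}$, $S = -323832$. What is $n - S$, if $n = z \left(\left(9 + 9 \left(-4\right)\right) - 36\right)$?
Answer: $\frac{25583106}{79} \approx 3.2384 \cdot 10^{5}$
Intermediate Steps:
$z = - \frac{6}{79}$ ($z = - \frac{\left(105 - 87\right) \frac{1}{-99 + 178}}{3} = - \frac{18 \cdot \frac{1}{79}}{3} = \left(- \frac{1}{3}\right) \frac{18}{79} = - \frac{6}{79} \approx -0.075949$)
$n = \frac{378}{79}$ ($n = - \frac{6 \left(\left(9 + 9 \left(-4\right)\right) - 36\right)}{79} = - \frac{6 \left(\left(9 - 36\right) - 36\right)}{79} = - \frac{6 \left(-27 - 36\right)}{79} = \left(- \frac{6}{79}\right) \left(-63\right) = \frac{378}{79} \approx 4.7848$)
$n - S = \frac{378}{79} - -323832 = \frac{378}{79} + 323832 = \frac{25583106}{79}$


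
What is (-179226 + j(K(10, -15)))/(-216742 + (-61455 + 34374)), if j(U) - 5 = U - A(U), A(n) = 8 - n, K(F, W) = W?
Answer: 179259/243823 ≈ 0.73520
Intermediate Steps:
j(U) = -3 + 2*U (j(U) = 5 + (U - (8 - U)) = 5 + (U + (-8 + U)) = 5 + (-8 + 2*U) = -3 + 2*U)
(-179226 + j(K(10, -15)))/(-216742 + (-61455 + 34374)) = (-179226 + (-3 + 2*(-15)))/(-216742 + (-61455 + 34374)) = (-179226 + (-3 - 30))/(-216742 - 27081) = (-179226 - 33)/(-243823) = -179259*(-1/243823) = 179259/243823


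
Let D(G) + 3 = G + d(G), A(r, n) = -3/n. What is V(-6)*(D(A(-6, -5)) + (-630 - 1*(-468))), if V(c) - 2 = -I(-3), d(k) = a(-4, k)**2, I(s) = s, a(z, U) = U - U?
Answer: -822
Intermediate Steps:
a(z, U) = 0
d(k) = 0 (d(k) = 0**2 = 0)
D(G) = -3 + G (D(G) = -3 + (G + 0) = -3 + G)
V(c) = 5 (V(c) = 2 - 1*(-3) = 2 + 3 = 5)
V(-6)*(D(A(-6, -5)) + (-630 - 1*(-468))) = 5*((-3 - 3/(-5)) + (-630 - 1*(-468))) = 5*((-3 - 3*(-1/5)) + (-630 + 468)) = 5*((-3 + 3/5) - 162) = 5*(-12/5 - 162) = 5*(-822/5) = -822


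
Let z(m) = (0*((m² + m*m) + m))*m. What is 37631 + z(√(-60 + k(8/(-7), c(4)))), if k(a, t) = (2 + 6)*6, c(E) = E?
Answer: 37631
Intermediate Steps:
k(a, t) = 48 (k(a, t) = 8*6 = 48)
z(m) = 0 (z(m) = (0*((m² + m²) + m))*m = (0*(2*m² + m))*m = (0*(m + 2*m²))*m = 0*m = 0)
37631 + z(√(-60 + k(8/(-7), c(4)))) = 37631 + 0 = 37631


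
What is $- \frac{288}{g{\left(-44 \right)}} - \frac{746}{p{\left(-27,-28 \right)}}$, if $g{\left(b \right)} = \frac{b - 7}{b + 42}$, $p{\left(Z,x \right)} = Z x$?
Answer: $- \frac{78917}{6426} \approx -12.281$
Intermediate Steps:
$g{\left(b \right)} = \frac{-7 + b}{42 + b}$
$- \frac{288}{g{\left(-44 \right)}} - \frac{746}{p{\left(-27,-28 \right)}} = - \frac{288}{\frac{1}{42 - 44} \left(-7 - 44\right)} - \frac{746}{\left(-27\right) \left(-28\right)} = - \frac{288}{\frac{1}{-2} \left(-51\right)} - \frac{746}{756} = - \frac{288}{\left(- \frac{1}{2}\right) \left(-51\right)} - \frac{373}{378} = - \frac{288}{\frac{51}{2}} - \frac{373}{378} = \left(-288\right) \frac{2}{51} - \frac{373}{378} = - \frac{192}{17} - \frac{373}{378} = - \frac{78917}{6426}$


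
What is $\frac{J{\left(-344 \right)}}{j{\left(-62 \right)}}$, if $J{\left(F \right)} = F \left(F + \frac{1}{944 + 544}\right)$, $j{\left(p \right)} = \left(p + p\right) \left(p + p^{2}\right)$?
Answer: $- \frac{22010453}{87228048} \approx -0.25233$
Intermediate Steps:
$j{\left(p \right)} = 2 p \left(p + p^{2}\right)$
$J{\left(F \right)} = F \left(\frac{1}{1488} + F\right)$ ($J{\left(F \right)} = F \left(F + \frac{1}{1488}\right) = F \left(\frac{1}{1488} + F\right)$)
$\frac{J{\left(-344 \right)}}{j{\left(-62 \right)}} = \frac{\left(-344\right) \left(\frac{1}{1488} - 344\right)}{2 \left(-62\right)^{2} \left(1 - 62\right)} = \frac{\left(-344\right) \left(- \frac{511871}{1488}\right)}{2 \cdot 3844 \left(-61\right)} = \frac{22010453}{186 \left(-468968\right)} = \frac{22010453}{186} \left(- \frac{1}{468968}\right) = - \frac{22010453}{87228048}$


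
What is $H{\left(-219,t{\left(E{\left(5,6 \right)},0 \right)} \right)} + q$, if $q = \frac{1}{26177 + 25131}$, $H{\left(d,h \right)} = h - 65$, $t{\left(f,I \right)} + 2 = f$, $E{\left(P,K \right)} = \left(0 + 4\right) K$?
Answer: $- \frac{2206243}{51308} \approx -43.0$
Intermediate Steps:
$E{\left(P,K \right)} = 4 K$
$t{\left(f,I \right)} = -2 + f$
$H{\left(d,h \right)} = -65 + h$ ($H{\left(d,h \right)} = h - 65 = -65 + h$)
$q = \frac{1}{51308} \approx 1.949 \cdot 10^{-5}$
$H{\left(-219,t{\left(E{\left(5,6 \right)},0 \right)} \right)} + q = \left(-65 + \left(-2 + 4 \cdot 6\right)\right) + \frac{1}{51308} = \left(-65 + \left(-2 + 24\right)\right) + \frac{1}{51308} = \left(-65 + 22\right) + \frac{1}{51308} = -43 + \frac{1}{51308} = - \frac{2206243}{51308}$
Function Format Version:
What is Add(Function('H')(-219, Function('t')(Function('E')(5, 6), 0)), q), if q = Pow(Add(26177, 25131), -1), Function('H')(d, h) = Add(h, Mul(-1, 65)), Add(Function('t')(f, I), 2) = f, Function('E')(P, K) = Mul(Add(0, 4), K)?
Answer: Rational(-2206243, 51308) ≈ -43.000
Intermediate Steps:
Function('E')(P, K) = Mul(4, K)
Function('t')(f, I) = Add(-2, f)
Function('H')(d, h) = Add(-65, h) (Function('H')(d, h) = Add(h, -65) = Add(-65, h))
q = Rational(1, 51308) (q = Pow(51308, -1) = Rational(1, 51308) ≈ 1.9490e-5)
Add(Function('H')(-219, Function('t')(Function('E')(5, 6), 0)), q) = Add(Add(-65, Add(-2, Mul(4, 6))), Rational(1, 51308)) = Add(Add(-65, Add(-2, 24)), Rational(1, 51308)) = Add(Add(-65, 22), Rational(1, 51308)) = Add(-43, Rational(1, 51308)) = Rational(-2206243, 51308)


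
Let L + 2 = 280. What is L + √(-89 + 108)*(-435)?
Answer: 278 - 435*√19 ≈ -1618.1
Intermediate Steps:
L = 278 (L = -2 + 280 = 278)
L + √(-89 + 108)*(-435) = 278 + √(-89 + 108)*(-435) = 278 + √19*(-435) = 278 - 435*√19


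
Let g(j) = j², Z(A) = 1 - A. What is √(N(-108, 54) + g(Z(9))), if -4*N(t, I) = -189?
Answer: √445/2 ≈ 10.548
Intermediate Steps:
N(t, I) = 189/4 (N(t, I) = -¼*(-189) = 189/4)
√(N(-108, 54) + g(Z(9))) = √(189/4 + (1 - 1*9)²) = √(189/4 + (1 - 9)²) = √(189/4 + (-8)²) = √(189/4 + 64) = √(445/4) = √445/2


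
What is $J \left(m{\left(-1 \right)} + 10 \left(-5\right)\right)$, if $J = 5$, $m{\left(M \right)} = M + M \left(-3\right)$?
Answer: $-240$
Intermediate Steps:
$m{\left(M \right)} = - 2 M$ ($m{\left(M \right)} = M - 3 M = - 2 M$)
$J \left(m{\left(-1 \right)} + 10 \left(-5\right)\right) = 5 \left(\left(-2\right) \left(-1\right) + 10 \left(-5\right)\right) = 5 \left(2 - 50\right) = 5 \left(-48\right) = -240$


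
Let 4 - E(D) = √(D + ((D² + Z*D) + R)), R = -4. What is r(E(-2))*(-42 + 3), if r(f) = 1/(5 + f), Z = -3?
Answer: -39/7 ≈ -5.5714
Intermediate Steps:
E(D) = 4 - √(-4 + D² - 2*D) (E(D) = 4 - √(D + ((D² - 3*D) - 4)) = 4 - √(D + (-4 + D² - 3*D)) = 4 - √(-4 + D² - 2*D))
r(E(-2))*(-42 + 3) = (-42 + 3)/(5 + (4 - √(-4 + (-2)² - 2*(-2)))) = -39/(5 + (4 - √(-4 + 4 + 4))) = -39/(5 + (4 - √4)) = -39/(5 + (4 - 1*2)) = -39/(5 + (4 - 2)) = -39/(5 + 2) = -39/7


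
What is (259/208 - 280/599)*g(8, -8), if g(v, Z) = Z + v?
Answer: 0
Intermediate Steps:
(259/208 - 280/599)*g(8, -8) = (259/208 - 280/599)*(-8 + 8) = (259*(1/208) - 280*1/599)*0 = (259/208 - 280/599)*0 = (96901/124592)*0 = 0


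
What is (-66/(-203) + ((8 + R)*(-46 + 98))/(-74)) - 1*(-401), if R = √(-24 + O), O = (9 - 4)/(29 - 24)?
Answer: 2972129/7511 - 26*I*√23/37 ≈ 395.7 - 3.37*I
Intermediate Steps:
O = 1 (O = 5/5 = 5*(⅕) = 1)
R = I*√23 (R = √(-24 + 1) = √(-23) = I*√23 ≈ 4.7958*I)
(-66/(-203) + ((8 + R)*(-46 + 98))/(-74)) - 1*(-401) = (-66/(-203) + ((8 + I*√23)*(-46 + 98))/(-74)) - 1*(-401) = (-66*(-1/203) + ((8 + I*√23)*52)*(-1/74)) + 401 = (66/203 + (416 + 52*I*√23)*(-1/74)) + 401 = (66/203 + (-208/37 - 26*I*√23/37)) + 401 = (-39782/7511 - 26*I*√23/37) + 401 = 2972129/7511 - 26*I*√23/37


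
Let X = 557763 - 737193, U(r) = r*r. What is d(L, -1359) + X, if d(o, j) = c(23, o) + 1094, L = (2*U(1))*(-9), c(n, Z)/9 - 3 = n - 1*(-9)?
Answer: -178021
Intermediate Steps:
U(r) = r²
c(n, Z) = 108 + 9*n (c(n, Z) = 27 + 9*(n - 1*(-9)) = 27 + 9*(n + 9) = 27 + 9*(9 + n) = 27 + (81 + 9*n) = 108 + 9*n)
L = -18 (L = (2*1²)*(-9) = (2*1)*(-9) = 2*(-9) = -18)
d(o, j) = 1409 (d(o, j) = (108 + 9*23) + 1094 = (108 + 207) + 1094 = 315 + 1094 = 1409)
X = -179430
d(L, -1359) + X = 1409 - 179430 = -178021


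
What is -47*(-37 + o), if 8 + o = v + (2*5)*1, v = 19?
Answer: 752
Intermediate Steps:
o = 21 (o = -8 + (19 + (2*5)*1) = -8 + (19 + 10*1) = -8 + (19 + 10) = -8 + 29 = 21)
-47*(-37 + o) = -47*(-37 + 21) = -47*(-16) = 752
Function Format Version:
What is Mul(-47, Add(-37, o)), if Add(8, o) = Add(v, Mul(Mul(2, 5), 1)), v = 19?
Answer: 752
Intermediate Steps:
o = 21 (o = Add(-8, Add(19, Mul(Mul(2, 5), 1))) = Add(-8, Add(19, Mul(10, 1))) = Add(-8, Add(19, 10)) = Add(-8, 29) = 21)
Mul(-47, Add(-37, o)) = Mul(-47, Add(-37, 21)) = Mul(-47, -16) = 752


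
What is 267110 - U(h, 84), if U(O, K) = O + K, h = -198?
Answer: 267224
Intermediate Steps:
U(O, K) = K + O
267110 - U(h, 84) = 267110 - (84 - 198) = 267110 - 1*(-114) = 267110 + 114 = 267224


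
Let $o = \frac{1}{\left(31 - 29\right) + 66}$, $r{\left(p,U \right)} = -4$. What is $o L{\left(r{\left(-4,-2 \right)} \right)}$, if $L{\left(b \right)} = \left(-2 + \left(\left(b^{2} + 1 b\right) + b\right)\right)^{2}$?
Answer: $\frac{9}{17} \approx 0.52941$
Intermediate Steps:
$o = \frac{1}{68}$ ($o = \frac{1}{\left(31 - 29\right) + 66} = \frac{1}{2 + 66} = \frac{1}{68} \approx 0.014706$)
$L{\left(b \right)} = \left(-2 + b^{2} + 2 b\right)^{2}$ ($L{\left(b \right)} = \left(-2 + \left(\left(b^{2} + b\right) + b\right)\right)^{2} = \left(-2 + \left(\left(b + b^{2}\right) + b\right)\right)^{2} = \left(-2 + \left(b^{2} + 2 b\right)\right)^{2} = \left(-2 + b^{2} + 2 b\right)^{2}$)
$o L{\left(r{\left(-4,-2 \right)} \right)} = \frac{\left(-2 + \left(-4\right)^{2} + 2 \left(-4\right)\right)^{2}}{68} = \frac{\left(-2 + 16 - 8\right)^{2}}{68} = \frac{6^{2}}{68} = \frac{1}{68} \cdot 36 = \frac{9}{17}$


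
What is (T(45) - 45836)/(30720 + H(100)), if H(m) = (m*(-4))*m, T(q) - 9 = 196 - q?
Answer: 11419/2320 ≈ 4.9220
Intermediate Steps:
T(q) = 205 - q (T(q) = 9 + (196 - q) = 205 - q)
H(m) = -4*m² (H(m) = (-4*m)*m = -4*m²)
(T(45) - 45836)/(30720 + H(100)) = ((205 - 1*45) - 45836)/(30720 - 4*100²) = ((205 - 45) - 45836)/(30720 - 4*10000) = (160 - 45836)/(30720 - 40000) = -45676/(-9280) = -45676*(-1/9280) = 11419/2320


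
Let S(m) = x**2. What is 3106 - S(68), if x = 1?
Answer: 3105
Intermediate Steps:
S(m) = 1 (S(m) = 1**2 = 1)
3106 - S(68) = 3106 - 1*1 = 3106 - 1 = 3105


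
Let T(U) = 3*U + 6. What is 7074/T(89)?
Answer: 2358/91 ≈ 25.912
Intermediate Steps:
T(U) = 6 + 3*U
7074/T(89) = 7074/(6 + 3*89) = 7074/(6 + 267) = 7074/273 = 7074*(1/273) = 2358/91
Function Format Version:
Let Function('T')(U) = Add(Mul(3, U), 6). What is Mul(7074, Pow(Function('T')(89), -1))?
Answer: Rational(2358, 91) ≈ 25.912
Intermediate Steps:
Function('T')(U) = Add(6, Mul(3, U))
Mul(7074, Pow(Function('T')(89), -1)) = Mul(7074, Pow(Add(6, Mul(3, 89)), -1)) = Mul(7074, Pow(Add(6, 267), -1)) = Mul(7074, Pow(273, -1)) = Mul(7074, Rational(1, 273)) = Rational(2358, 91)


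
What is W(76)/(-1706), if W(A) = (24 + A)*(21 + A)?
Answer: -4850/853 ≈ -5.6858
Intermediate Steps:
W(A) = (21 + A)*(24 + A)
W(76)/(-1706) = (504 + 76² + 45*76)/(-1706) = (504 + 5776 + 3420)*(-1/1706) = 9700*(-1/1706) = -4850/853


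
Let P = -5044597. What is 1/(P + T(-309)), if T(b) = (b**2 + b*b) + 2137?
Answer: -1/4851498 ≈ -2.0612e-7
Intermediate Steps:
T(b) = 2137 + 2*b**2 (T(b) = (b**2 + b**2) + 2137 = 2*b**2 + 2137 = 2137 + 2*b**2)
1/(P + T(-309)) = 1/(-5044597 + (2137 + 2*(-309)**2)) = 1/(-5044597 + (2137 + 2*95481)) = 1/(-5044597 + (2137 + 190962)) = 1/(-5044597 + 193099) = 1/(-4851498) = -1/4851498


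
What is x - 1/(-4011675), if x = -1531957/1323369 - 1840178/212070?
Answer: -123029896042455353/12509600082835725 ≈ -9.8348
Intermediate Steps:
x = -460019440112/46774477305 (x = -1531957*1/1323369 - 1840178*1/212070 = -1531957/1323369 - 920089/106035 = -460019440112/46774477305 ≈ -9.8348)
x - 1/(-4011675) = -460019440112/46774477305 - 1/(-4011675) = -460019440112/46774477305 - 1*(-1/4011675) = -460019440112/46774477305 + 1/4011675 = -123029896042455353/12509600082835725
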